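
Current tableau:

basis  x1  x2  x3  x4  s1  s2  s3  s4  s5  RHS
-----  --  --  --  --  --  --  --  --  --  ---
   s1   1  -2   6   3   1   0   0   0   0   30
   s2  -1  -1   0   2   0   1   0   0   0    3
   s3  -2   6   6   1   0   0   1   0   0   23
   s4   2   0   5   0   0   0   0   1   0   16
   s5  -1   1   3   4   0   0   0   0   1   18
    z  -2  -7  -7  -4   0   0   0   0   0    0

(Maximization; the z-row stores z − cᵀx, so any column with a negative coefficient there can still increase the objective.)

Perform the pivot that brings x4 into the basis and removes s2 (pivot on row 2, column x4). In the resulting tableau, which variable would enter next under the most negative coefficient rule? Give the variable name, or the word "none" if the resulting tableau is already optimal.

x2

Pivot element 2. New z-row = old z-row − (-4)·(row 2/2).
Updated z-row coefficients: x1: -4, x2: -9, x3: -7, x4: 0, s1: 0, s2: 2, s3: 0, s4: 0, s5: 0.
The most negative is -9 in column x2, so x2 would enter next.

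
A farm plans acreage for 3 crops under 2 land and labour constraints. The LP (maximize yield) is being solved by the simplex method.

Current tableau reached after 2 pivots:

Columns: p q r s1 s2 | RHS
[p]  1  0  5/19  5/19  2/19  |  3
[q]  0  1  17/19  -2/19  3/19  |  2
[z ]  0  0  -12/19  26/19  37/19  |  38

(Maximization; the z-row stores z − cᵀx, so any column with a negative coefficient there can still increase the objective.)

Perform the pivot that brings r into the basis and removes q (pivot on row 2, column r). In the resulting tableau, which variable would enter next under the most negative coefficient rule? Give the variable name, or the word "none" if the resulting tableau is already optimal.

Pivot element 17/19. New z-row = old z-row − (-12/19)·(row 2/(17/19)).
Updated z-row coefficients: p: 0, q: 12/17, r: 0, s1: 22/17, s2: 35/17.
No coefficient is strictly negative; the tableau after this pivot is optimal.

none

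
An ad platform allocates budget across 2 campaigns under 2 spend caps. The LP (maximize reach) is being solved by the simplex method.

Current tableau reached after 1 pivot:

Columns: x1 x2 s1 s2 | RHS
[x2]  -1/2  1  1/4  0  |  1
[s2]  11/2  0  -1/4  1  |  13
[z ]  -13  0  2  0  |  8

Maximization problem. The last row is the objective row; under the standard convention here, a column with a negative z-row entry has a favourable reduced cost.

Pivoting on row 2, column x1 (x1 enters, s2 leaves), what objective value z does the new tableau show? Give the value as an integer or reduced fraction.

426/11

Minimum ratio for x1: 13/(11/2) = 26/11.
z changes by −(z-row coeff of x1)·ratio = −(-13)·(26/11) = 338/11.
New z = 8 + (338/11) = 426/11.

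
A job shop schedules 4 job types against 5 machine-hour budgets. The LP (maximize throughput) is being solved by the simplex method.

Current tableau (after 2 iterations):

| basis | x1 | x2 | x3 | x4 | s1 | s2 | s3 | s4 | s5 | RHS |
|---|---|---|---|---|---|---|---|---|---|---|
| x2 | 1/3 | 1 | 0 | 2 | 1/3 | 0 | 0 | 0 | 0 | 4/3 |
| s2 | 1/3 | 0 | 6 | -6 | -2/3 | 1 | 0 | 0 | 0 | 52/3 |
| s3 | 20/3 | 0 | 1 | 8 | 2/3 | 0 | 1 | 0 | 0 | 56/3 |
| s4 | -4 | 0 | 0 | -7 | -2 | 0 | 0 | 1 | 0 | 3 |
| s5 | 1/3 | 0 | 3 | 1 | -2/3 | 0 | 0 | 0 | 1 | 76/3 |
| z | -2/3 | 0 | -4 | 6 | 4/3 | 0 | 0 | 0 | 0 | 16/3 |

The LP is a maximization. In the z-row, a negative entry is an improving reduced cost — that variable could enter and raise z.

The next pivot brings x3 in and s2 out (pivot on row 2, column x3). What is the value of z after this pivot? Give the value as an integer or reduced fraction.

152/9

Minimum ratio for x3: (52/3)/6 = 26/9.
z changes by −(z-row coeff of x3)·ratio = −(-4)·(26/9) = 104/9.
New z = 16/3 + (104/9) = 152/9.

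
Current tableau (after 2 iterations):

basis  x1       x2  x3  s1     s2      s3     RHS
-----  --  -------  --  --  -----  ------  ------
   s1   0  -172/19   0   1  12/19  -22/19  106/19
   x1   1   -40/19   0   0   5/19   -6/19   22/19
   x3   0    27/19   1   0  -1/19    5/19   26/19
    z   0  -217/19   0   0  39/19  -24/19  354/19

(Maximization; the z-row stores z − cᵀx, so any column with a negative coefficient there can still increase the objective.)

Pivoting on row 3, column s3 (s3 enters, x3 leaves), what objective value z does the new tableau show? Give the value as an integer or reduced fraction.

126/5

Minimum ratio for s3: (26/19)/(5/19) = 26/5.
z changes by −(z-row coeff of s3)·ratio = −(-24/19)·(26/5) = 624/95.
New z = 354/19 + (624/95) = 126/5.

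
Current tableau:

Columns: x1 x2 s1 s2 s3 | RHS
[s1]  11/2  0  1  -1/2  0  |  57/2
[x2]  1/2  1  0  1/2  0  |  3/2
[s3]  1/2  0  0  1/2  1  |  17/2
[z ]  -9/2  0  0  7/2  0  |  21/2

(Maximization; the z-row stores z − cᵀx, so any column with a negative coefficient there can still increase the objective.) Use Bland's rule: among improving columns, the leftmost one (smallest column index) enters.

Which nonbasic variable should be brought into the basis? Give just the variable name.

Objective-row coefficients: x1: -9/2, x2: 0, s1: 0, s2: 7/2, s3: 0.
Improving columns: x1. Bland's rule picks the smallest column index → x1.

x1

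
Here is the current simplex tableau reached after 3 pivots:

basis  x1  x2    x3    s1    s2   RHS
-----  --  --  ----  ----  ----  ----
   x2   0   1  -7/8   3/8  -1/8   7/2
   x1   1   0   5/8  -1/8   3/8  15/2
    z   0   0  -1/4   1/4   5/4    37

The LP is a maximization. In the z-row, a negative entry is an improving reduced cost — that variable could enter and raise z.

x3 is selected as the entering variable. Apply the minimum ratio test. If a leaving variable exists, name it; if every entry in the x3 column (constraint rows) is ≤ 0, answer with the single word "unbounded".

x1

Ratios: row 1 (x2): entry -7/8 ≤ 0, skip; row 2 (x1): (15/2)/(5/8) = 12.
Minimum ratio is in the x1 row, so x1 leaves.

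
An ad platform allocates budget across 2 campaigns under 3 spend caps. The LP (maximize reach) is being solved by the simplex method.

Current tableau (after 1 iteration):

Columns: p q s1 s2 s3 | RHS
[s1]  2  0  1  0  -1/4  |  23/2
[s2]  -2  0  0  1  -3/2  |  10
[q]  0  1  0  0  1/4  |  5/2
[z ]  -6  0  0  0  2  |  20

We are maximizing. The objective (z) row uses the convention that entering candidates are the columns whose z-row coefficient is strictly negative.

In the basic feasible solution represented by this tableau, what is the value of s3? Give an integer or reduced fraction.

0

s3 is nonbasic (not in the basis column), so its value in the current BFS is 0.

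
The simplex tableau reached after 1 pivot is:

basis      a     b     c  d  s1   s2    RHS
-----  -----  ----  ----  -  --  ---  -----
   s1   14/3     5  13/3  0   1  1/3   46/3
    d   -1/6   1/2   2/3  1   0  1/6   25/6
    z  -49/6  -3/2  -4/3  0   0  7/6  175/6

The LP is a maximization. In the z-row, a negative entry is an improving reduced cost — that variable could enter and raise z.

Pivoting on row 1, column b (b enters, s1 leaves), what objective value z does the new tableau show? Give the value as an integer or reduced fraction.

1013/30

Minimum ratio for b: (46/3)/5 = 46/15.
z changes by −(z-row coeff of b)·ratio = −(-3/2)·(46/15) = 23/5.
New z = 175/6 + (23/5) = 1013/30.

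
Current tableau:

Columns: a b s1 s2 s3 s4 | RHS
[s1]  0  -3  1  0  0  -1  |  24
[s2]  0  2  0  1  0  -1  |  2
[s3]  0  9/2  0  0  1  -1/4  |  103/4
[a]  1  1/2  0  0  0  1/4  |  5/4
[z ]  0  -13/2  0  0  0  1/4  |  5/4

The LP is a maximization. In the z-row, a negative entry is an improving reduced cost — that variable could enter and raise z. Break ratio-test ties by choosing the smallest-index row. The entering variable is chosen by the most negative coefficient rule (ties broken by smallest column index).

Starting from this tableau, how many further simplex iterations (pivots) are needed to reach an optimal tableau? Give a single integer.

2

pivot: b in, s2 out → z = 31/4
pivot: s4 in, a out → z = 49/4
No improving column remains; optimal.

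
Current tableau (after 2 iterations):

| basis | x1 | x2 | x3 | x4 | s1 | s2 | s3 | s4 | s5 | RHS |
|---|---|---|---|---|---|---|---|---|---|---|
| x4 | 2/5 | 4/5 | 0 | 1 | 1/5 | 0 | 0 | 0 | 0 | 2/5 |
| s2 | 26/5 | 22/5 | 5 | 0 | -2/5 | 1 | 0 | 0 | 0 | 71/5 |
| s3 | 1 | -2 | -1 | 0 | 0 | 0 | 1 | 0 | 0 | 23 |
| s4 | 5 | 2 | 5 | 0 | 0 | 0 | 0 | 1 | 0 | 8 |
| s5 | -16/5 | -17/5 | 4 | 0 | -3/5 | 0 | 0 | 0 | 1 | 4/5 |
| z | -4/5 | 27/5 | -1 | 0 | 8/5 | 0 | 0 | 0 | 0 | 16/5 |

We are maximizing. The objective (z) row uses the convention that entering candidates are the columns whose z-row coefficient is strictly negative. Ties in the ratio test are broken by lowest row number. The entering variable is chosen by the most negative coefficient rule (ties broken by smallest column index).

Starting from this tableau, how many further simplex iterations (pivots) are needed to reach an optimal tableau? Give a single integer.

2

pivot: x3 in, s5 out → z = 17/5
pivot: x1 in, s4 out → z = 209/45
No improving column remains; optimal.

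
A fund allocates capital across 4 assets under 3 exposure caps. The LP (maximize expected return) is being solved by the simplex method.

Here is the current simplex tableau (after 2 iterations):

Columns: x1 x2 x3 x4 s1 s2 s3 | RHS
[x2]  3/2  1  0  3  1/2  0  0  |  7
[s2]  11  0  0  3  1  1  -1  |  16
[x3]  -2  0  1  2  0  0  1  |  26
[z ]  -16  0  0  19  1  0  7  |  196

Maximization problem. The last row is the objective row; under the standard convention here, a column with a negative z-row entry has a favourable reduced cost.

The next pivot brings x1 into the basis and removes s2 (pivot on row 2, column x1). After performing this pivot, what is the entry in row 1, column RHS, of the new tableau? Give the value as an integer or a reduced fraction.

53/11

Pivot element is row 2, column x1: 11.
Normalize row 2: new (row 2, RHS) = 16/11 = 16/11.
row 1 ← row 1 − (3/2)·(new row 2): 7 − (3/2)·(16/11) = 53/11.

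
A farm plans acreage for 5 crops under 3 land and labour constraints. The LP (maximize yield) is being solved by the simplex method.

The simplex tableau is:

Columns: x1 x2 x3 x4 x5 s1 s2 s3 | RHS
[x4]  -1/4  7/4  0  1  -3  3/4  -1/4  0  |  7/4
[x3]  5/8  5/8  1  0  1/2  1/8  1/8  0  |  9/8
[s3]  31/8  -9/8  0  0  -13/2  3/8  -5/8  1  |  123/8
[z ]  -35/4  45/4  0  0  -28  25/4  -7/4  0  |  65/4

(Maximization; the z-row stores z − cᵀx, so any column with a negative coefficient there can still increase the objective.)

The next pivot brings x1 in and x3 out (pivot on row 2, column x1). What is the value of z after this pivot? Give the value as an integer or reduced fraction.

Minimum ratio for x1: (9/8)/(5/8) = 9/5.
z changes by −(z-row coeff of x1)·ratio = −(-35/4)·(9/5) = 63/4.
New z = 65/4 + (63/4) = 32.

32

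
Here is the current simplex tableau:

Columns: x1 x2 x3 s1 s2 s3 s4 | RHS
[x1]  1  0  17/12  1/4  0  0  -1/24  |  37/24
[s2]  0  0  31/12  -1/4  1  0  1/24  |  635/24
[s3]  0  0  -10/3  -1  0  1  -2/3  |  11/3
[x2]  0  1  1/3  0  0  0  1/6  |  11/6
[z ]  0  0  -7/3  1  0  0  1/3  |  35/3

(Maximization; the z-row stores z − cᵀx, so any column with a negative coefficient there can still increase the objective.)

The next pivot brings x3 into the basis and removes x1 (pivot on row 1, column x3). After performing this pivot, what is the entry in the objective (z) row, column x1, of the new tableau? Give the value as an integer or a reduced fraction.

28/17

Pivot element is row 1, column x3: 17/12.
Normalize row 1: new (row 1, x1) = 1/(17/12) = 12/17.
z-row ← z-row − (-7/3)·(new row 1): 0 − (-7/3)·(12/17) = 28/17.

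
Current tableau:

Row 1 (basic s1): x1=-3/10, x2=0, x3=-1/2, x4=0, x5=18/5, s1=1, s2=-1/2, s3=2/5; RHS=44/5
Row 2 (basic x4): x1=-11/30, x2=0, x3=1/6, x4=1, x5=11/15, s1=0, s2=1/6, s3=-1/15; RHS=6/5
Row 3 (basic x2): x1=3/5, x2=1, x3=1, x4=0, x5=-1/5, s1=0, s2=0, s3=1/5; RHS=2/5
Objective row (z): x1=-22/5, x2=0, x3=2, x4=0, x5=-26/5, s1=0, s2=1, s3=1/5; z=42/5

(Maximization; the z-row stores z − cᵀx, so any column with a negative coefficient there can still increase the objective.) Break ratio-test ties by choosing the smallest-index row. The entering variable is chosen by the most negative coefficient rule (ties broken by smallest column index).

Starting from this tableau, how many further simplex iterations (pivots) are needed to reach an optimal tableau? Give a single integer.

2

pivot: x5 in, x4 out → z = 186/11
pivot: x1 in, x2 out → z = 298/11
No improving column remains; optimal.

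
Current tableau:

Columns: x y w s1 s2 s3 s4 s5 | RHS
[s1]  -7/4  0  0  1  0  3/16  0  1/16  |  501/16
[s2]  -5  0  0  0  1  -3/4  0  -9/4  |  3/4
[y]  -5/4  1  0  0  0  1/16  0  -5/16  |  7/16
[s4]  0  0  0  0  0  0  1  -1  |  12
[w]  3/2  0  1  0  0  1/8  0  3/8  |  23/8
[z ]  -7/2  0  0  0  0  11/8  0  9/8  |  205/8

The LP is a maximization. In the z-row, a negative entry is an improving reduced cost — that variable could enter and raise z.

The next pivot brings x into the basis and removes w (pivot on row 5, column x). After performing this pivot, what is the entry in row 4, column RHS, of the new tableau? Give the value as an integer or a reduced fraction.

12

Pivot element is row 5, column x: 3/2.
Normalize row 5: new (row 5, RHS) = (23/8)/(3/2) = 23/12.
row 4 ← row 4 − 0·(new row 5): 12 − 0·(23/12) = 12.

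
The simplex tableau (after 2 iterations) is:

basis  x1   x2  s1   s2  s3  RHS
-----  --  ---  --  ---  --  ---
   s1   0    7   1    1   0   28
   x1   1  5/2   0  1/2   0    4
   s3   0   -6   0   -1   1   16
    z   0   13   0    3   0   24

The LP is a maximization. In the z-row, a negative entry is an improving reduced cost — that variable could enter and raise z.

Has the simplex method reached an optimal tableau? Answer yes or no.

yes

No objective-row coefficient is strictly negative, so no entering variable exists; the tableau is optimal.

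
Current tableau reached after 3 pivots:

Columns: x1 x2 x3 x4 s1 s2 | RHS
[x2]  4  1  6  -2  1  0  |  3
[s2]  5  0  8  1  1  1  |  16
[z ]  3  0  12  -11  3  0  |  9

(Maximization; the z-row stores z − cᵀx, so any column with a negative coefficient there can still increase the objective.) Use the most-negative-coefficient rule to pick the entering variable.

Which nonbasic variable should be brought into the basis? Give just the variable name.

x4

Objective-row coefficients: x1: 3, x2: 0, x3: 12, x4: -11, s1: 3, s2: 0.
The most negative is -11 in column x4, so x4 enters.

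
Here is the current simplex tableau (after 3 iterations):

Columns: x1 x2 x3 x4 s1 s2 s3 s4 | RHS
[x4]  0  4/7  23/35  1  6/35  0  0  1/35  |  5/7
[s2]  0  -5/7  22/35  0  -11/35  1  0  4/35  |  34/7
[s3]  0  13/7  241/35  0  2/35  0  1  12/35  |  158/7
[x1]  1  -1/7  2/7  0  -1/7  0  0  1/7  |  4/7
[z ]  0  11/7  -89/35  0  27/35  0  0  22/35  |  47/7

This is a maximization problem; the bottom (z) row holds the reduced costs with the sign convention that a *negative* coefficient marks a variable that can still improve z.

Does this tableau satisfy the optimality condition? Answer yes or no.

Column x3 has objective-row coefficient -89/35, which is negative; an improving pivot exists, so not yet optimal.

no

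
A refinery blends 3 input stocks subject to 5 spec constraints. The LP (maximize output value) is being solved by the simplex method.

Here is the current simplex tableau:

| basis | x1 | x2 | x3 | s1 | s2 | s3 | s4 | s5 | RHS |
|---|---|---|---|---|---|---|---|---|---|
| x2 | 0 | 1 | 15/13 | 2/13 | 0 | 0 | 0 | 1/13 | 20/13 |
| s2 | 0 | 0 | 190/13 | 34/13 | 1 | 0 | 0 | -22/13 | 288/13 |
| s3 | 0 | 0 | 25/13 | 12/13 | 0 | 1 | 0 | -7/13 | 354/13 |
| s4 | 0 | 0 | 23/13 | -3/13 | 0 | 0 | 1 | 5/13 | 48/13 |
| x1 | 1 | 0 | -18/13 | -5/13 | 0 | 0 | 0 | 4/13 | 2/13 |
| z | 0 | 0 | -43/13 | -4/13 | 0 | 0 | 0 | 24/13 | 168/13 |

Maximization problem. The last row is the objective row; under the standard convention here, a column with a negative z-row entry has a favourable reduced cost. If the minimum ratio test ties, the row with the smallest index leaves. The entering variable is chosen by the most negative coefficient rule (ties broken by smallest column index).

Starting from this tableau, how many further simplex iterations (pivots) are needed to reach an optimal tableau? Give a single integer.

1

pivot: x3 in, x2 out → z = 52/3
No improving column remains; optimal.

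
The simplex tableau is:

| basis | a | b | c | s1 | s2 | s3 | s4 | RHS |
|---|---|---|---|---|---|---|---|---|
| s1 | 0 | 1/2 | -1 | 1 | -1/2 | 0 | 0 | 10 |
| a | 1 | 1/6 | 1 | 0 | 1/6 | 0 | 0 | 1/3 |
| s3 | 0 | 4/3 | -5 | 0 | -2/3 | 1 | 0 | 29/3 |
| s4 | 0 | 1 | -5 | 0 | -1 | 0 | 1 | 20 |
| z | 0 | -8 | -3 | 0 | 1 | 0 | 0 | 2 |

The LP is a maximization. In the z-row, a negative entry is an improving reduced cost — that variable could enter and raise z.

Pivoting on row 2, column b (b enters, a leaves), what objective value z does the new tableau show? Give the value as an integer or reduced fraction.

18

Minimum ratio for b: (1/3)/(1/6) = 2.
z changes by −(z-row coeff of b)·ratio = −(-8)·2 = 16.
New z = 2 + 16 = 18.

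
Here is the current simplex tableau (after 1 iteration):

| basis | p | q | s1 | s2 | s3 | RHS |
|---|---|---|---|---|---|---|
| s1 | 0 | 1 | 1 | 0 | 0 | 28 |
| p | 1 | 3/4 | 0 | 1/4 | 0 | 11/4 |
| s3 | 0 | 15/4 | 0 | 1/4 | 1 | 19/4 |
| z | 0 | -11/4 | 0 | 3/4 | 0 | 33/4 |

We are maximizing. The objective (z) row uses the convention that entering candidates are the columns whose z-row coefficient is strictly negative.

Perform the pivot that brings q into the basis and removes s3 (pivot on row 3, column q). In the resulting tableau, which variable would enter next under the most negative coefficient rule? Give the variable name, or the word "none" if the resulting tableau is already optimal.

none

Pivot element 15/4. New z-row = old z-row − (-11/4)·(row 3/(15/4)).
Updated z-row coefficients: p: 0, q: 0, s1: 0, s2: 14/15, s3: 11/15.
No coefficient is strictly negative; the tableau after this pivot is optimal.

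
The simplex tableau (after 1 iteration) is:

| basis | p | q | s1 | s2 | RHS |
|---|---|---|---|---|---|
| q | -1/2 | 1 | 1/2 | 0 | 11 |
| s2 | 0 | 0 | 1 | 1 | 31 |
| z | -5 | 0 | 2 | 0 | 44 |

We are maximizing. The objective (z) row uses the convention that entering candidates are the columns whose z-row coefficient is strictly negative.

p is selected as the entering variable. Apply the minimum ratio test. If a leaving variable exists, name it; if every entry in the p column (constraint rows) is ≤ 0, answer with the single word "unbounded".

unbounded

p-column entries: row 1: -1/2, row 2: 0. All ≤ 0, so p can increase without bound; the LP is unbounded in this direction.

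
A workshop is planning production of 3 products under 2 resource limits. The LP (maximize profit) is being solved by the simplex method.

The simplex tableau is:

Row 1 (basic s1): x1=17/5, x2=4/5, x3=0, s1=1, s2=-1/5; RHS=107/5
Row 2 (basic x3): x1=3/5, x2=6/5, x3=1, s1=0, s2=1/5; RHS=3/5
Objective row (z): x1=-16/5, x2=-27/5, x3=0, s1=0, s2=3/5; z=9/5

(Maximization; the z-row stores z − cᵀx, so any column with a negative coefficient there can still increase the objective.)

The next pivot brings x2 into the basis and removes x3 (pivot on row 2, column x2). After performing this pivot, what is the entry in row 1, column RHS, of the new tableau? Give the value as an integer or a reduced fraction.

Pivot element is row 2, column x2: 6/5.
Normalize row 2: new (row 2, RHS) = (3/5)/(6/5) = 1/2.
row 1 ← row 1 − (4/5)·(new row 2): 107/5 − (4/5)·(1/2) = 21.

21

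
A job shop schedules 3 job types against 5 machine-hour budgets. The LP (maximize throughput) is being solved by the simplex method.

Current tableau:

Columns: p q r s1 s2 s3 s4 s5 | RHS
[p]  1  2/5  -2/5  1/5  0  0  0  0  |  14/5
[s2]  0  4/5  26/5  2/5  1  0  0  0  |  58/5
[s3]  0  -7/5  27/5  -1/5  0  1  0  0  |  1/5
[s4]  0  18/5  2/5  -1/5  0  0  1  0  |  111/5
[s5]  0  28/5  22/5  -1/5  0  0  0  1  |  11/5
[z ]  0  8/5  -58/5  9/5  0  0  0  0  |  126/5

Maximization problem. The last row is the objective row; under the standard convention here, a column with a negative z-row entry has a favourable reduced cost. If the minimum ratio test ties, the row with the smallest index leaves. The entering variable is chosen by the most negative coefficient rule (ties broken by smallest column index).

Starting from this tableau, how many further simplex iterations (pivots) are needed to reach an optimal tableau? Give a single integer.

2

pivot: r in, s3 out → z = 692/27
pivot: q in, s5 out → z = 2371/91
No improving column remains; optimal.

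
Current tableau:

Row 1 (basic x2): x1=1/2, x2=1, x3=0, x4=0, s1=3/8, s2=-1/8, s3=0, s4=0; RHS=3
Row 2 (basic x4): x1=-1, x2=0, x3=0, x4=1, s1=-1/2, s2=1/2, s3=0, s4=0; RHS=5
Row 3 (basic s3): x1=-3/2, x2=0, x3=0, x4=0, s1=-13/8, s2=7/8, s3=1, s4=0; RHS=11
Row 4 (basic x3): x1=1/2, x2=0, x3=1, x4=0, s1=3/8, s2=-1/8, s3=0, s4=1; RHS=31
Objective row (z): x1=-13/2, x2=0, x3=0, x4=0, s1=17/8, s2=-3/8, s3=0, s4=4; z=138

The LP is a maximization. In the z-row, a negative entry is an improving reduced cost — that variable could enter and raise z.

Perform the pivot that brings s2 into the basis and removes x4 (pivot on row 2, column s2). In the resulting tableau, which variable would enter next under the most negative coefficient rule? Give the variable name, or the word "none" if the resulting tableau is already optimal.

x1

Pivot element 1/2. New z-row = old z-row − (-3/8)·(row 2/(1/2)).
Updated z-row coefficients: x1: -29/4, x2: 0, x3: 0, x4: 3/4, s1: 7/4, s2: 0, s3: 0, s4: 4.
The most negative is -29/4 in column x1, so x1 would enter next.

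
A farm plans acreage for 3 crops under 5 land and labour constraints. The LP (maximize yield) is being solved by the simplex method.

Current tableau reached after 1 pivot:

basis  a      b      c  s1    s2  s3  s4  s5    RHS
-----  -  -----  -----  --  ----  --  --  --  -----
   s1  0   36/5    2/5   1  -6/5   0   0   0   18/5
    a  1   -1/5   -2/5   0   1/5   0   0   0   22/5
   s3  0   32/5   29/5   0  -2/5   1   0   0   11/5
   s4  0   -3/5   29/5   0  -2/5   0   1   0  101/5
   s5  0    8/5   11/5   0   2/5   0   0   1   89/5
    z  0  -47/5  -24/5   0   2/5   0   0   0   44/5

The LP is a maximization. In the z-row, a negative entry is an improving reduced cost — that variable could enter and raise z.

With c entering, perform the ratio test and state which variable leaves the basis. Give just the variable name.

Ratios: row 1 (s1): (18/5)/(2/5) = 9; row 2 (a): entry -2/5 ≤ 0, skip; row 3 (s3): (11/5)/(29/5) = 11/29; row 4 (s4): (101/5)/(29/5) = 101/29; row 5 (s5): (89/5)/(11/5) = 89/11.
Minimum ratio 11/29 is in the s3 row, so s3 leaves.

s3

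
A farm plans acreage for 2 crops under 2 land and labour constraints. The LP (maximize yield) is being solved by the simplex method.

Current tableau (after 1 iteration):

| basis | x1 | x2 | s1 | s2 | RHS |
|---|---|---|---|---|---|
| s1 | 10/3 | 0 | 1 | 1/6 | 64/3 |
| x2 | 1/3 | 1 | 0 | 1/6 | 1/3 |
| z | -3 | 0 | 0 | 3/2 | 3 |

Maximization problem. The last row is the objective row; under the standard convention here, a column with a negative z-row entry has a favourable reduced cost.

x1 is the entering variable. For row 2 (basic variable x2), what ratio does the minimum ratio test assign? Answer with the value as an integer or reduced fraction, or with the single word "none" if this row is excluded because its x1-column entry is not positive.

Ratio = RHS / (x1 entry) = (1/3) / (1/3) = 1.

1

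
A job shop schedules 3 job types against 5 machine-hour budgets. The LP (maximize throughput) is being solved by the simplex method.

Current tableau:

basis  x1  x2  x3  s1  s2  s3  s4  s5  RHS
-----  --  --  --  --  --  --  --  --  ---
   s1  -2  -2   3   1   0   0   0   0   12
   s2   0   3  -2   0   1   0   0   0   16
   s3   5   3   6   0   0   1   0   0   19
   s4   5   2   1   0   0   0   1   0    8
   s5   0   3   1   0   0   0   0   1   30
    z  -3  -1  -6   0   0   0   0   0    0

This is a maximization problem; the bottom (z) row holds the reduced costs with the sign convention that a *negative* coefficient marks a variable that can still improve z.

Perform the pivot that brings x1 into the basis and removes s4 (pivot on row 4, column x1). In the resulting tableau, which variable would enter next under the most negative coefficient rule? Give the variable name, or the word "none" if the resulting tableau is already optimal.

x3

Pivot element 5. New z-row = old z-row − (-3)·(row 4/5).
Updated z-row coefficients: x1: 0, x2: 1/5, x3: -27/5, s1: 0, s2: 0, s3: 0, s4: 3/5, s5: 0.
The most negative is -27/5 in column x3, so x3 would enter next.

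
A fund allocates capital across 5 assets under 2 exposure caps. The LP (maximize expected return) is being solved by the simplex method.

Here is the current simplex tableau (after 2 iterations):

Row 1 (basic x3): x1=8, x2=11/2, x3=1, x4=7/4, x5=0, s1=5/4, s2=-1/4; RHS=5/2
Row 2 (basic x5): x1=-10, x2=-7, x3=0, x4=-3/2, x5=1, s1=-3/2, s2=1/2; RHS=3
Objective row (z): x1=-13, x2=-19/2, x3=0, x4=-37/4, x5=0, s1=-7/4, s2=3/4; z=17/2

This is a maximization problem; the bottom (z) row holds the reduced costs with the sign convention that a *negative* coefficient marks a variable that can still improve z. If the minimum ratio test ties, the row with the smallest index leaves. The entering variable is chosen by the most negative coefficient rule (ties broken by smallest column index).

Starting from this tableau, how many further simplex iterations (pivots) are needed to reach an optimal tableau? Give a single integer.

3

pivot: x1 in, x3 out → z = 201/16
pivot: x4 in, x1 out → z = 152/7
pivot: s2 in, x5 out → z = 32
No improving column remains; optimal.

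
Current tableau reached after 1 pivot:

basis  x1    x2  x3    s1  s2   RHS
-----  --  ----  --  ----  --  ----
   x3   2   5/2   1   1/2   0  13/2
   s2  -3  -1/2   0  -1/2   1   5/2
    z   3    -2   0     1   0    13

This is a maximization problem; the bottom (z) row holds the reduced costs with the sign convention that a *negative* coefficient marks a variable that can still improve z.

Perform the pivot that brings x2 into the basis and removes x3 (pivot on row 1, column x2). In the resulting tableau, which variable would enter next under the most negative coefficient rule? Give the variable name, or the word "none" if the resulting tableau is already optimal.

Pivot element 5/2. New z-row = old z-row − (-2)·(row 1/(5/2)).
Updated z-row coefficients: x1: 23/5, x2: 0, x3: 4/5, s1: 7/5, s2: 0.
No coefficient is strictly negative; the tableau after this pivot is optimal.

none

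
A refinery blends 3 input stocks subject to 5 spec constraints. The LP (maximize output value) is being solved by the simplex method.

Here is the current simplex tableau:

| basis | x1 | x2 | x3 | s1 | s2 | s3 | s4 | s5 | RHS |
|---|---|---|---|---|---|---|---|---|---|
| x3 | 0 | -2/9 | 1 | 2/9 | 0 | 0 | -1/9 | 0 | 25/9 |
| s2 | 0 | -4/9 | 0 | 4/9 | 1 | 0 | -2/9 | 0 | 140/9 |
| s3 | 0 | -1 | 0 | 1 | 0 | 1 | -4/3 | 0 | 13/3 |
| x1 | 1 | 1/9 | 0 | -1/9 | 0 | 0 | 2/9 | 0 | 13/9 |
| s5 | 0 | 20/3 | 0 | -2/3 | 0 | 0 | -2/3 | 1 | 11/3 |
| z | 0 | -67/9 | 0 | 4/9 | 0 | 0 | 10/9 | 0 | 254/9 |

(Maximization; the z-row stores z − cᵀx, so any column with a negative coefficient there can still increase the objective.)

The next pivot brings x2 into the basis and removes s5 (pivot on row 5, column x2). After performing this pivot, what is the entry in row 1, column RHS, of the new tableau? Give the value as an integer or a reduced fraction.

Pivot element is row 5, column x2: 20/3.
Normalize row 5: new (row 5, RHS) = (11/3)/(20/3) = 11/20.
row 1 ← row 1 − (-2/9)·(new row 5): 25/9 − (-2/9)·(11/20) = 29/10.

29/10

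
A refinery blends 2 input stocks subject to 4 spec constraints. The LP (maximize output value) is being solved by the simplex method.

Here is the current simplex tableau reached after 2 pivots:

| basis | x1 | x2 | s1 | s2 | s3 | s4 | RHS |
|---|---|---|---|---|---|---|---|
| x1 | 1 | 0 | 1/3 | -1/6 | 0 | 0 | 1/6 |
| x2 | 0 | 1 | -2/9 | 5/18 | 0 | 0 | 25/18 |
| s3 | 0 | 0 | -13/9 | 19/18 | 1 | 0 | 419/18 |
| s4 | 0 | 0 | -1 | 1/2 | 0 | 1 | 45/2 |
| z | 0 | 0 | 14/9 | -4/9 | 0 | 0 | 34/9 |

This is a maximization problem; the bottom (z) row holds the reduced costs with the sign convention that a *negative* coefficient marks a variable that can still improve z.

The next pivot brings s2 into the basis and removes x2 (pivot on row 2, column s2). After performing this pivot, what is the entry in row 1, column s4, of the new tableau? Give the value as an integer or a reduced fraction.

0

Pivot element is row 2, column s2: 5/18.
Normalize row 2: new (row 2, s4) = 0/(5/18) = 0.
row 1 ← row 1 − (-1/6)·(new row 2): 0 − (-1/6)·0 = 0.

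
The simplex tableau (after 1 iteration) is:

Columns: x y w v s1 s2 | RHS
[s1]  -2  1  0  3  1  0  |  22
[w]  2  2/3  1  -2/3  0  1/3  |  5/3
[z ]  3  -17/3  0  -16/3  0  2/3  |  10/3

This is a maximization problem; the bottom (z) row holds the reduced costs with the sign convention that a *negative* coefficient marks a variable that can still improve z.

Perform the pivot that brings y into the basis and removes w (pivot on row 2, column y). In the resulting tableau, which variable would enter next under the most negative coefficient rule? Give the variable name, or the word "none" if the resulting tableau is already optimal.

v

Pivot element 2/3. New z-row = old z-row − (-17/3)·(row 2/(2/3)).
Updated z-row coefficients: x: 20, y: 0, w: 17/2, v: -11, s1: 0, s2: 7/2.
The most negative is -11 in column v, so v would enter next.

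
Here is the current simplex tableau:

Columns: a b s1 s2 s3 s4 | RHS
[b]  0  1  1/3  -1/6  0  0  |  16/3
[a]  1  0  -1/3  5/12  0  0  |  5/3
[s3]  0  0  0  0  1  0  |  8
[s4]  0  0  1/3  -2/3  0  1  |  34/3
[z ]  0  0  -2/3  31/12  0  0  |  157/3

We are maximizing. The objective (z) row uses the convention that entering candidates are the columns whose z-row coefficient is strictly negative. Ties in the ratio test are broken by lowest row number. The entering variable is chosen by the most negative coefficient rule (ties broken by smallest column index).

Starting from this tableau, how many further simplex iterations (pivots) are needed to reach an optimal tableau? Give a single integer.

1

pivot: s1 in, b out → z = 63
No improving column remains; optimal.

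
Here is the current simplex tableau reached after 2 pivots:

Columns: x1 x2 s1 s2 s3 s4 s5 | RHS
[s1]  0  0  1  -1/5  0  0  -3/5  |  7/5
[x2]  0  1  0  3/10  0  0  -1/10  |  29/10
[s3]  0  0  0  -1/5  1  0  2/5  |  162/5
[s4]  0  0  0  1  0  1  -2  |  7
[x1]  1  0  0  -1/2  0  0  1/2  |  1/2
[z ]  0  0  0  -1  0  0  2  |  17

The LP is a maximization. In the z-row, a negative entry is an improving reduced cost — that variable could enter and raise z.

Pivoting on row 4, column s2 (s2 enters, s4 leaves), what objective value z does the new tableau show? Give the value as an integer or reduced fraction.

24

Minimum ratio for s2: 7/1 = 7.
z changes by −(z-row coeff of s2)·ratio = −(-1)·7 = 7.
New z = 17 + 7 = 24.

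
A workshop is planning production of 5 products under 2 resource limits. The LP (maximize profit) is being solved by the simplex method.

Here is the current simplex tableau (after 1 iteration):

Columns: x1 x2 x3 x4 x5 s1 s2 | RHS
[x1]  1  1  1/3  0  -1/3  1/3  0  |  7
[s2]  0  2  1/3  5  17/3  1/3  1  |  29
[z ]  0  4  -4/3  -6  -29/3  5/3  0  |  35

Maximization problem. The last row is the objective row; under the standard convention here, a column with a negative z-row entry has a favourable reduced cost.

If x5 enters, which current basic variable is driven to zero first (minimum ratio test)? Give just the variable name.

s2

Ratios: row 1 (x1): entry -1/3 ≤ 0, skip; row 2 (s2): 29/(17/3) = 87/17.
Minimum ratio 87/17 is in the s2 row, so s2 leaves.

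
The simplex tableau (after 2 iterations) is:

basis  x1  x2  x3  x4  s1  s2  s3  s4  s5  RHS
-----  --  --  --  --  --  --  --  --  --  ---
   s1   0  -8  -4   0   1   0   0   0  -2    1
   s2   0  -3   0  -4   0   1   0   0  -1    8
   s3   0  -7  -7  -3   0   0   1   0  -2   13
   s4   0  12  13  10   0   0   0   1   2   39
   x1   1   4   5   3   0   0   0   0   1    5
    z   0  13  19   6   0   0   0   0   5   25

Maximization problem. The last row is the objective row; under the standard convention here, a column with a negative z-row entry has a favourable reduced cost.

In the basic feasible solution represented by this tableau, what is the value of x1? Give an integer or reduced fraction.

x1 is basic (row 5); its value is the RHS of that row: 5.

5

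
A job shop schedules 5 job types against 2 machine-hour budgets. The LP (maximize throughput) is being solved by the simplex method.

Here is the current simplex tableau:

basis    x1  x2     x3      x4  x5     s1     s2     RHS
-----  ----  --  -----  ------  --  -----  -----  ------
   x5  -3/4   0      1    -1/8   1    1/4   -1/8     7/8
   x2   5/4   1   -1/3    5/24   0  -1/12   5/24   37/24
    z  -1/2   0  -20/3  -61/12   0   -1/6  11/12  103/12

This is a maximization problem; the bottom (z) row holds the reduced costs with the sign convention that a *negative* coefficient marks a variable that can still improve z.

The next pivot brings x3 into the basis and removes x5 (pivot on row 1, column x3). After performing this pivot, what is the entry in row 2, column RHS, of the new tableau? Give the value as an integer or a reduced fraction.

11/6

Pivot element is row 1, column x3: 1.
Normalize row 1: new (row 1, RHS) = (7/8)/1 = 7/8.
row 2 ← row 2 − (-1/3)·(new row 1): 37/24 − (-1/3)·(7/8) = 11/6.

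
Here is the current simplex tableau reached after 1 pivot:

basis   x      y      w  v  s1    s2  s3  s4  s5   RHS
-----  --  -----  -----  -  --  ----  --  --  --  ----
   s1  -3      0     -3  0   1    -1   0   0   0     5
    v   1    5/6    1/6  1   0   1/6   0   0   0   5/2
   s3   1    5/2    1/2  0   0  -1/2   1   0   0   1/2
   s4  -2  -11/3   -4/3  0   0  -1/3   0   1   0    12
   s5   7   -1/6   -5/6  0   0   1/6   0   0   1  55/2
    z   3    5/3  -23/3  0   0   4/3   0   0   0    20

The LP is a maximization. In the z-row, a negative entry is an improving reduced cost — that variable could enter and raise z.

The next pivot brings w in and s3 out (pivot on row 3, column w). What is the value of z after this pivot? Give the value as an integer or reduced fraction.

83/3

Minimum ratio for w: (1/2)/(1/2) = 1.
z changes by −(z-row coeff of w)·ratio = −(-23/3)·1 = 23/3.
New z = 20 + (23/3) = 83/3.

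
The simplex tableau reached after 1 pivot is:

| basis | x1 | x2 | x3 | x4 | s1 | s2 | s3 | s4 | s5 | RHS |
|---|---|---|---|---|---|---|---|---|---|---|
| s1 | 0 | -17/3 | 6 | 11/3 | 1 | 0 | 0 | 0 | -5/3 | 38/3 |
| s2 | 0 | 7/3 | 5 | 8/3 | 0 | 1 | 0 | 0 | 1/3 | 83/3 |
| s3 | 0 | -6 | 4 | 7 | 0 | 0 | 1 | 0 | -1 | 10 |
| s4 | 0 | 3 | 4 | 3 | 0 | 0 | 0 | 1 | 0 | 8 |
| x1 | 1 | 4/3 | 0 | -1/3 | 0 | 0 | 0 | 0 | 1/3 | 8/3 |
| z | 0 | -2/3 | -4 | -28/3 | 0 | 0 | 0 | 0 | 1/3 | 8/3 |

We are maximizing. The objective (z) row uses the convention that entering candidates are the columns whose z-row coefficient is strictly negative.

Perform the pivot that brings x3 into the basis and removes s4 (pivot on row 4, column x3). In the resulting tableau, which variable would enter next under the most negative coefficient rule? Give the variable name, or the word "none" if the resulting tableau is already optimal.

Pivot element 4. New z-row = old z-row − (-4)·(row 4/4).
Updated z-row coefficients: x1: 0, x2: 7/3, x3: 0, x4: -19/3, s1: 0, s2: 0, s3: 0, s4: 1, s5: 1/3.
The most negative is -19/3 in column x4, so x4 would enter next.

x4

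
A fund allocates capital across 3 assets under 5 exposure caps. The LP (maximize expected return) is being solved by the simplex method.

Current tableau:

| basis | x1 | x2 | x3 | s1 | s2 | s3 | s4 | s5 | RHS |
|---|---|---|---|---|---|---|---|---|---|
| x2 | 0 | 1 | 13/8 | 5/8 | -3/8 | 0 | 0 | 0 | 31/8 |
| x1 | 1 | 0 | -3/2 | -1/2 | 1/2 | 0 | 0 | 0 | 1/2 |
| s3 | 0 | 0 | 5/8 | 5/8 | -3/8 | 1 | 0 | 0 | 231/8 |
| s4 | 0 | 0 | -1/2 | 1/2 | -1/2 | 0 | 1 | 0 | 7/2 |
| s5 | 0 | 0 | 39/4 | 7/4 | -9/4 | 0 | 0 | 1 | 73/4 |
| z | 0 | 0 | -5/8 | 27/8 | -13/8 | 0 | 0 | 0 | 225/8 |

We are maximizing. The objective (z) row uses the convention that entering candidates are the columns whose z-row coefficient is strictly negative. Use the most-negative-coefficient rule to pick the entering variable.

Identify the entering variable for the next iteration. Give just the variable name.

Objective-row coefficients: x1: 0, x2: 0, x3: -5/8, s1: 27/8, s2: -13/8, s3: 0, s4: 0, s5: 0.
The most negative is -13/8 in column s2, so s2 enters.

s2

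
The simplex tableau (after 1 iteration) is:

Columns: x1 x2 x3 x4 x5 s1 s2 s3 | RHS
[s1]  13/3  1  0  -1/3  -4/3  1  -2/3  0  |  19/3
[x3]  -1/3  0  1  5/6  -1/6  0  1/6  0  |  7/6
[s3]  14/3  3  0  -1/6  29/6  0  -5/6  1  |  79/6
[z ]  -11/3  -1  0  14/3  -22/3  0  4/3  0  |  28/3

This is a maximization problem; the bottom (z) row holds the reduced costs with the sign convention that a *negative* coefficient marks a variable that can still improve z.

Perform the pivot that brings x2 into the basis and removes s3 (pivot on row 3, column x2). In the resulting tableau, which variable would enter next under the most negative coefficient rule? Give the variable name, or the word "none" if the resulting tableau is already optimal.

Pivot element 3. New z-row = old z-row − (-1)·(row 3/3).
Updated z-row coefficients: x1: -19/9, x2: 0, x3: 0, x4: 83/18, x5: -103/18, s1: 0, s2: 19/18, s3: 1/3.
The most negative is -103/18 in column x5, so x5 would enter next.

x5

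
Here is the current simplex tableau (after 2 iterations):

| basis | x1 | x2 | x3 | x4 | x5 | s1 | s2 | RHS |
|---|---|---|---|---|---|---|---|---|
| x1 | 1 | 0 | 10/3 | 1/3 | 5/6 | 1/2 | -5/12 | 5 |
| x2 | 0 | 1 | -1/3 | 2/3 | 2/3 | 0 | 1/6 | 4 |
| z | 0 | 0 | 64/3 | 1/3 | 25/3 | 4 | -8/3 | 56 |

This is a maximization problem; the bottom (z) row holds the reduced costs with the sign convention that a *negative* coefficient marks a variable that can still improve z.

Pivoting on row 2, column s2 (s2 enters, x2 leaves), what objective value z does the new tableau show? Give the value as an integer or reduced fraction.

120

Minimum ratio for s2: 4/(1/6) = 24.
z changes by −(z-row coeff of s2)·ratio = −(-8/3)·24 = 64.
New z = 56 + 64 = 120.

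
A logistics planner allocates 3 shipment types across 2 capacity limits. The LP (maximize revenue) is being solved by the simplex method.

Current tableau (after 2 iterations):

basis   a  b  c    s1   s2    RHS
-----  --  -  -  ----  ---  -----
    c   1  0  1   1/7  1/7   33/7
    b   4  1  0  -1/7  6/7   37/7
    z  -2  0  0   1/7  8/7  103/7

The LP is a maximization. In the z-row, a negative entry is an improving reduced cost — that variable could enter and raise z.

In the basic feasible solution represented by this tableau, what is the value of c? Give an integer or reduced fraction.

33/7

c is basic (row 1); its value is the RHS of that row: 33/7.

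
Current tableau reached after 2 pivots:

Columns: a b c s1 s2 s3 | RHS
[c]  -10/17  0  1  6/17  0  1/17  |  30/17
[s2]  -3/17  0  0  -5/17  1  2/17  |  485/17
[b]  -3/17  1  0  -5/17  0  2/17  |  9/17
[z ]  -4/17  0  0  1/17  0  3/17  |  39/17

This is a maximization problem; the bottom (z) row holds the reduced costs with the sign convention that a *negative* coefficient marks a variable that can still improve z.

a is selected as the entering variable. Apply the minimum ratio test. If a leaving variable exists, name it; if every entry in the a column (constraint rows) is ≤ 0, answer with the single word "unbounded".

unbounded

a-column entries: row 1: -10/17, row 2: -3/17, row 3: -3/17. All ≤ 0, so a can increase without bound; the LP is unbounded in this direction.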